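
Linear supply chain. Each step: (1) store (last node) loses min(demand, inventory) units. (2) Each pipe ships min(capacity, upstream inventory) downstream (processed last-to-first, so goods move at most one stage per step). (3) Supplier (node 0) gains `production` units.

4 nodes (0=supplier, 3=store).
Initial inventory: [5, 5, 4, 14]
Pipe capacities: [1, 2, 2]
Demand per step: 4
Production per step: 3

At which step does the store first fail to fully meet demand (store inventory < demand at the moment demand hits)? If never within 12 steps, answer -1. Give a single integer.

Step 1: demand=4,sold=4 ship[2->3]=2 ship[1->2]=2 ship[0->1]=1 prod=3 -> [7 4 4 12]
Step 2: demand=4,sold=4 ship[2->3]=2 ship[1->2]=2 ship[0->1]=1 prod=3 -> [9 3 4 10]
Step 3: demand=4,sold=4 ship[2->3]=2 ship[1->2]=2 ship[0->1]=1 prod=3 -> [11 2 4 8]
Step 4: demand=4,sold=4 ship[2->3]=2 ship[1->2]=2 ship[0->1]=1 prod=3 -> [13 1 4 6]
Step 5: demand=4,sold=4 ship[2->3]=2 ship[1->2]=1 ship[0->1]=1 prod=3 -> [15 1 3 4]
Step 6: demand=4,sold=4 ship[2->3]=2 ship[1->2]=1 ship[0->1]=1 prod=3 -> [17 1 2 2]
Step 7: demand=4,sold=2 ship[2->3]=2 ship[1->2]=1 ship[0->1]=1 prod=3 -> [19 1 1 2]
Step 8: demand=4,sold=2 ship[2->3]=1 ship[1->2]=1 ship[0->1]=1 prod=3 -> [21 1 1 1]
Step 9: demand=4,sold=1 ship[2->3]=1 ship[1->2]=1 ship[0->1]=1 prod=3 -> [23 1 1 1]
Step 10: demand=4,sold=1 ship[2->3]=1 ship[1->2]=1 ship[0->1]=1 prod=3 -> [25 1 1 1]
Step 11: demand=4,sold=1 ship[2->3]=1 ship[1->2]=1 ship[0->1]=1 prod=3 -> [27 1 1 1]
Step 12: demand=4,sold=1 ship[2->3]=1 ship[1->2]=1 ship[0->1]=1 prod=3 -> [29 1 1 1]
First stockout at step 7

7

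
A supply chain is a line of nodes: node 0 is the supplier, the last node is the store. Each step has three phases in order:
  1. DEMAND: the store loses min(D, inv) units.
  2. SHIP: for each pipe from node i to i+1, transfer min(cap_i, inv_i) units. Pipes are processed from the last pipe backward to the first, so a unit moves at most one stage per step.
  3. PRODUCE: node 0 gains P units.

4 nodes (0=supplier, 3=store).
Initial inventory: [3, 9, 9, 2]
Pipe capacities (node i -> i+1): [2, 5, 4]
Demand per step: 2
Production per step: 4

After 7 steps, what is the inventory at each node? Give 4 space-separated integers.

Step 1: demand=2,sold=2 ship[2->3]=4 ship[1->2]=5 ship[0->1]=2 prod=4 -> inv=[5 6 10 4]
Step 2: demand=2,sold=2 ship[2->3]=4 ship[1->2]=5 ship[0->1]=2 prod=4 -> inv=[7 3 11 6]
Step 3: demand=2,sold=2 ship[2->3]=4 ship[1->2]=3 ship[0->1]=2 prod=4 -> inv=[9 2 10 8]
Step 4: demand=2,sold=2 ship[2->3]=4 ship[1->2]=2 ship[0->1]=2 prod=4 -> inv=[11 2 8 10]
Step 5: demand=2,sold=2 ship[2->3]=4 ship[1->2]=2 ship[0->1]=2 prod=4 -> inv=[13 2 6 12]
Step 6: demand=2,sold=2 ship[2->3]=4 ship[1->2]=2 ship[0->1]=2 prod=4 -> inv=[15 2 4 14]
Step 7: demand=2,sold=2 ship[2->3]=4 ship[1->2]=2 ship[0->1]=2 prod=4 -> inv=[17 2 2 16]

17 2 2 16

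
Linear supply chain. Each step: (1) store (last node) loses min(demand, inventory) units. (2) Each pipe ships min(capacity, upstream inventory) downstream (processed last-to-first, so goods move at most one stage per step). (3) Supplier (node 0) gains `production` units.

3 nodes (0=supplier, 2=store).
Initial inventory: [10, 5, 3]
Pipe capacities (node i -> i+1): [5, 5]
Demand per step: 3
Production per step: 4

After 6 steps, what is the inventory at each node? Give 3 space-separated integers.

Step 1: demand=3,sold=3 ship[1->2]=5 ship[0->1]=5 prod=4 -> inv=[9 5 5]
Step 2: demand=3,sold=3 ship[1->2]=5 ship[0->1]=5 prod=4 -> inv=[8 5 7]
Step 3: demand=3,sold=3 ship[1->2]=5 ship[0->1]=5 prod=4 -> inv=[7 5 9]
Step 4: demand=3,sold=3 ship[1->2]=5 ship[0->1]=5 prod=4 -> inv=[6 5 11]
Step 5: demand=3,sold=3 ship[1->2]=5 ship[0->1]=5 prod=4 -> inv=[5 5 13]
Step 6: demand=3,sold=3 ship[1->2]=5 ship[0->1]=5 prod=4 -> inv=[4 5 15]

4 5 15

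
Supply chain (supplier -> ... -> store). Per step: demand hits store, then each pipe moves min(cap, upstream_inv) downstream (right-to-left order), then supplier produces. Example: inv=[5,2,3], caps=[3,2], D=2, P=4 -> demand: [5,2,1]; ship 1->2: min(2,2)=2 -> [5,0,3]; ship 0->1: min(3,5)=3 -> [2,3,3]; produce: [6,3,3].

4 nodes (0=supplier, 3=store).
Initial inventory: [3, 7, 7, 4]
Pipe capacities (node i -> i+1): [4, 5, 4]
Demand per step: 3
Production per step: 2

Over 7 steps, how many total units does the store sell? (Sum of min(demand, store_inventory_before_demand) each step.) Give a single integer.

Step 1: sold=3 (running total=3) -> [2 5 8 5]
Step 2: sold=3 (running total=6) -> [2 2 9 6]
Step 3: sold=3 (running total=9) -> [2 2 7 7]
Step 4: sold=3 (running total=12) -> [2 2 5 8]
Step 5: sold=3 (running total=15) -> [2 2 3 9]
Step 6: sold=3 (running total=18) -> [2 2 2 9]
Step 7: sold=3 (running total=21) -> [2 2 2 8]

Answer: 21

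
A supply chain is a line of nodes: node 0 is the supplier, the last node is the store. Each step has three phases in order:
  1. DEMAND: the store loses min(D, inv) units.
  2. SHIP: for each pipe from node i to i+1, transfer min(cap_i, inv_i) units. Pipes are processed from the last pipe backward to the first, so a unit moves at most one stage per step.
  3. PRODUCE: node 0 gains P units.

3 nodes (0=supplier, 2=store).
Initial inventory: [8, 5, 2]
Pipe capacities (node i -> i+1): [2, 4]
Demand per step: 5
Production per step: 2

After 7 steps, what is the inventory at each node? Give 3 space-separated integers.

Step 1: demand=5,sold=2 ship[1->2]=4 ship[0->1]=2 prod=2 -> inv=[8 3 4]
Step 2: demand=5,sold=4 ship[1->2]=3 ship[0->1]=2 prod=2 -> inv=[8 2 3]
Step 3: demand=5,sold=3 ship[1->2]=2 ship[0->1]=2 prod=2 -> inv=[8 2 2]
Step 4: demand=5,sold=2 ship[1->2]=2 ship[0->1]=2 prod=2 -> inv=[8 2 2]
Step 5: demand=5,sold=2 ship[1->2]=2 ship[0->1]=2 prod=2 -> inv=[8 2 2]
Step 6: demand=5,sold=2 ship[1->2]=2 ship[0->1]=2 prod=2 -> inv=[8 2 2]
Step 7: demand=5,sold=2 ship[1->2]=2 ship[0->1]=2 prod=2 -> inv=[8 2 2]

8 2 2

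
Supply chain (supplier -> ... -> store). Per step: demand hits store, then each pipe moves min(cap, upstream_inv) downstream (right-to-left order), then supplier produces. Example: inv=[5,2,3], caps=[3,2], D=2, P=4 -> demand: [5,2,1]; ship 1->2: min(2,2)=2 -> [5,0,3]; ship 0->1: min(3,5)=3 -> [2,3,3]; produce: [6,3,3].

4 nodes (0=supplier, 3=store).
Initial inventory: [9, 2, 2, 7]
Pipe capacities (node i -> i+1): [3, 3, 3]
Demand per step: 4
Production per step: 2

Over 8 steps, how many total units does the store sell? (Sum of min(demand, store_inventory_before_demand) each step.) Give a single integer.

Step 1: sold=4 (running total=4) -> [8 3 2 5]
Step 2: sold=4 (running total=8) -> [7 3 3 3]
Step 3: sold=3 (running total=11) -> [6 3 3 3]
Step 4: sold=3 (running total=14) -> [5 3 3 3]
Step 5: sold=3 (running total=17) -> [4 3 3 3]
Step 6: sold=3 (running total=20) -> [3 3 3 3]
Step 7: sold=3 (running total=23) -> [2 3 3 3]
Step 8: sold=3 (running total=26) -> [2 2 3 3]

Answer: 26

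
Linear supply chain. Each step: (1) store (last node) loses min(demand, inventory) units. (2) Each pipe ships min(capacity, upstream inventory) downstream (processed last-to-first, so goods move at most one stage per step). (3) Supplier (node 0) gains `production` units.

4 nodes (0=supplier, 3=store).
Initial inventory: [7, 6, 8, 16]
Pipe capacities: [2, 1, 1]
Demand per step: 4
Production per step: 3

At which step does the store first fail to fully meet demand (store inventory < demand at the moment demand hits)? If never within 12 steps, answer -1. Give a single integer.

Step 1: demand=4,sold=4 ship[2->3]=1 ship[1->2]=1 ship[0->1]=2 prod=3 -> [8 7 8 13]
Step 2: demand=4,sold=4 ship[2->3]=1 ship[1->2]=1 ship[0->1]=2 prod=3 -> [9 8 8 10]
Step 3: demand=4,sold=4 ship[2->3]=1 ship[1->2]=1 ship[0->1]=2 prod=3 -> [10 9 8 7]
Step 4: demand=4,sold=4 ship[2->3]=1 ship[1->2]=1 ship[0->1]=2 prod=3 -> [11 10 8 4]
Step 5: demand=4,sold=4 ship[2->3]=1 ship[1->2]=1 ship[0->1]=2 prod=3 -> [12 11 8 1]
Step 6: demand=4,sold=1 ship[2->3]=1 ship[1->2]=1 ship[0->1]=2 prod=3 -> [13 12 8 1]
Step 7: demand=4,sold=1 ship[2->3]=1 ship[1->2]=1 ship[0->1]=2 prod=3 -> [14 13 8 1]
Step 8: demand=4,sold=1 ship[2->3]=1 ship[1->2]=1 ship[0->1]=2 prod=3 -> [15 14 8 1]
Step 9: demand=4,sold=1 ship[2->3]=1 ship[1->2]=1 ship[0->1]=2 prod=3 -> [16 15 8 1]
Step 10: demand=4,sold=1 ship[2->3]=1 ship[1->2]=1 ship[0->1]=2 prod=3 -> [17 16 8 1]
Step 11: demand=4,sold=1 ship[2->3]=1 ship[1->2]=1 ship[0->1]=2 prod=3 -> [18 17 8 1]
Step 12: demand=4,sold=1 ship[2->3]=1 ship[1->2]=1 ship[0->1]=2 prod=3 -> [19 18 8 1]
First stockout at step 6

6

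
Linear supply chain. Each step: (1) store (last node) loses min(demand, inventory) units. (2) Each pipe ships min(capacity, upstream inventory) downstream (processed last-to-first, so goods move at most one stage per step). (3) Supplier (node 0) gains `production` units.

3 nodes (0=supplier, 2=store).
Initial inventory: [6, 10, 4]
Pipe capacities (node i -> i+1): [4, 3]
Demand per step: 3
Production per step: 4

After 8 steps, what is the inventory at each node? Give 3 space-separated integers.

Step 1: demand=3,sold=3 ship[1->2]=3 ship[0->1]=4 prod=4 -> inv=[6 11 4]
Step 2: demand=3,sold=3 ship[1->2]=3 ship[0->1]=4 prod=4 -> inv=[6 12 4]
Step 3: demand=3,sold=3 ship[1->2]=3 ship[0->1]=4 prod=4 -> inv=[6 13 4]
Step 4: demand=3,sold=3 ship[1->2]=3 ship[0->1]=4 prod=4 -> inv=[6 14 4]
Step 5: demand=3,sold=3 ship[1->2]=3 ship[0->1]=4 prod=4 -> inv=[6 15 4]
Step 6: demand=3,sold=3 ship[1->2]=3 ship[0->1]=4 prod=4 -> inv=[6 16 4]
Step 7: demand=3,sold=3 ship[1->2]=3 ship[0->1]=4 prod=4 -> inv=[6 17 4]
Step 8: demand=3,sold=3 ship[1->2]=3 ship[0->1]=4 prod=4 -> inv=[6 18 4]

6 18 4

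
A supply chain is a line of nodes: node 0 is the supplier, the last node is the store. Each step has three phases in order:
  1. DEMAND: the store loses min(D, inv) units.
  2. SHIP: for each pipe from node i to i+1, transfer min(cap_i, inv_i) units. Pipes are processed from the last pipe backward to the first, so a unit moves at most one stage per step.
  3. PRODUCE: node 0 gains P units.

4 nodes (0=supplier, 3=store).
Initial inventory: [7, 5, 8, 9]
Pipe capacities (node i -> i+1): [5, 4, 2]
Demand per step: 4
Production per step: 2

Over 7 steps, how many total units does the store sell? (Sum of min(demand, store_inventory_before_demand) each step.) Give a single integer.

Answer: 21

Derivation:
Step 1: sold=4 (running total=4) -> [4 6 10 7]
Step 2: sold=4 (running total=8) -> [2 6 12 5]
Step 3: sold=4 (running total=12) -> [2 4 14 3]
Step 4: sold=3 (running total=15) -> [2 2 16 2]
Step 5: sold=2 (running total=17) -> [2 2 16 2]
Step 6: sold=2 (running total=19) -> [2 2 16 2]
Step 7: sold=2 (running total=21) -> [2 2 16 2]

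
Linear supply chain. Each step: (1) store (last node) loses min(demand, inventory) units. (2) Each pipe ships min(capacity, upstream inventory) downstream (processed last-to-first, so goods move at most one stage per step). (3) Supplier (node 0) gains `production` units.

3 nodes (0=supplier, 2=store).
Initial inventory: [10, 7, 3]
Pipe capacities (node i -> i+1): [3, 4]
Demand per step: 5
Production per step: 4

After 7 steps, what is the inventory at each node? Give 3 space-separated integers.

Step 1: demand=5,sold=3 ship[1->2]=4 ship[0->1]=3 prod=4 -> inv=[11 6 4]
Step 2: demand=5,sold=4 ship[1->2]=4 ship[0->1]=3 prod=4 -> inv=[12 5 4]
Step 3: demand=5,sold=4 ship[1->2]=4 ship[0->1]=3 prod=4 -> inv=[13 4 4]
Step 4: demand=5,sold=4 ship[1->2]=4 ship[0->1]=3 prod=4 -> inv=[14 3 4]
Step 5: demand=5,sold=4 ship[1->2]=3 ship[0->1]=3 prod=4 -> inv=[15 3 3]
Step 6: demand=5,sold=3 ship[1->2]=3 ship[0->1]=3 prod=4 -> inv=[16 3 3]
Step 7: demand=5,sold=3 ship[1->2]=3 ship[0->1]=3 prod=4 -> inv=[17 3 3]

17 3 3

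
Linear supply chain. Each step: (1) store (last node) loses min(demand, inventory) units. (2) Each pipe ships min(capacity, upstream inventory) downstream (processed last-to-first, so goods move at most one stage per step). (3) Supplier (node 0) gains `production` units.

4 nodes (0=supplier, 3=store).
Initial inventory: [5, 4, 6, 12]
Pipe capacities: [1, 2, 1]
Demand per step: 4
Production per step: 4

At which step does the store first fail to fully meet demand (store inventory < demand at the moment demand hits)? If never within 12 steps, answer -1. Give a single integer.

Step 1: demand=4,sold=4 ship[2->3]=1 ship[1->2]=2 ship[0->1]=1 prod=4 -> [8 3 7 9]
Step 2: demand=4,sold=4 ship[2->3]=1 ship[1->2]=2 ship[0->1]=1 prod=4 -> [11 2 8 6]
Step 3: demand=4,sold=4 ship[2->3]=1 ship[1->2]=2 ship[0->1]=1 prod=4 -> [14 1 9 3]
Step 4: demand=4,sold=3 ship[2->3]=1 ship[1->2]=1 ship[0->1]=1 prod=4 -> [17 1 9 1]
Step 5: demand=4,sold=1 ship[2->3]=1 ship[1->2]=1 ship[0->1]=1 prod=4 -> [20 1 9 1]
Step 6: demand=4,sold=1 ship[2->3]=1 ship[1->2]=1 ship[0->1]=1 prod=4 -> [23 1 9 1]
Step 7: demand=4,sold=1 ship[2->3]=1 ship[1->2]=1 ship[0->1]=1 prod=4 -> [26 1 9 1]
Step 8: demand=4,sold=1 ship[2->3]=1 ship[1->2]=1 ship[0->1]=1 prod=4 -> [29 1 9 1]
Step 9: demand=4,sold=1 ship[2->3]=1 ship[1->2]=1 ship[0->1]=1 prod=4 -> [32 1 9 1]
Step 10: demand=4,sold=1 ship[2->3]=1 ship[1->2]=1 ship[0->1]=1 prod=4 -> [35 1 9 1]
Step 11: demand=4,sold=1 ship[2->3]=1 ship[1->2]=1 ship[0->1]=1 prod=4 -> [38 1 9 1]
Step 12: demand=4,sold=1 ship[2->3]=1 ship[1->2]=1 ship[0->1]=1 prod=4 -> [41 1 9 1]
First stockout at step 4

4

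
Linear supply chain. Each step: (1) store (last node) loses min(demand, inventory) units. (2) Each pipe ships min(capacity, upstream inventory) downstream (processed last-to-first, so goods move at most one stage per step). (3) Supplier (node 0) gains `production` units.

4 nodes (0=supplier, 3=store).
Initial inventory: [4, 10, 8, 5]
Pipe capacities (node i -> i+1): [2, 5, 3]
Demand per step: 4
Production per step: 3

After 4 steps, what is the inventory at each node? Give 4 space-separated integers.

Step 1: demand=4,sold=4 ship[2->3]=3 ship[1->2]=5 ship[0->1]=2 prod=3 -> inv=[5 7 10 4]
Step 2: demand=4,sold=4 ship[2->3]=3 ship[1->2]=5 ship[0->1]=2 prod=3 -> inv=[6 4 12 3]
Step 3: demand=4,sold=3 ship[2->3]=3 ship[1->2]=4 ship[0->1]=2 prod=3 -> inv=[7 2 13 3]
Step 4: demand=4,sold=3 ship[2->3]=3 ship[1->2]=2 ship[0->1]=2 prod=3 -> inv=[8 2 12 3]

8 2 12 3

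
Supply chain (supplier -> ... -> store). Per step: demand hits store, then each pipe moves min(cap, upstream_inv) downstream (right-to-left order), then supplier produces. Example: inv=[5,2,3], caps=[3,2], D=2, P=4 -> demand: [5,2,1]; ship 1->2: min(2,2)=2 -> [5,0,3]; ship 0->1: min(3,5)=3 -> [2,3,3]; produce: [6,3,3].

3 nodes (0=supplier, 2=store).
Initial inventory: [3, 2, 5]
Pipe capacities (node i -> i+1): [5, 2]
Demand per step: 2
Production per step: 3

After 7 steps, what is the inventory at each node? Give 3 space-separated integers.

Step 1: demand=2,sold=2 ship[1->2]=2 ship[0->1]=3 prod=3 -> inv=[3 3 5]
Step 2: demand=2,sold=2 ship[1->2]=2 ship[0->1]=3 prod=3 -> inv=[3 4 5]
Step 3: demand=2,sold=2 ship[1->2]=2 ship[0->1]=3 prod=3 -> inv=[3 5 5]
Step 4: demand=2,sold=2 ship[1->2]=2 ship[0->1]=3 prod=3 -> inv=[3 6 5]
Step 5: demand=2,sold=2 ship[1->2]=2 ship[0->1]=3 prod=3 -> inv=[3 7 5]
Step 6: demand=2,sold=2 ship[1->2]=2 ship[0->1]=3 prod=3 -> inv=[3 8 5]
Step 7: demand=2,sold=2 ship[1->2]=2 ship[0->1]=3 prod=3 -> inv=[3 9 5]

3 9 5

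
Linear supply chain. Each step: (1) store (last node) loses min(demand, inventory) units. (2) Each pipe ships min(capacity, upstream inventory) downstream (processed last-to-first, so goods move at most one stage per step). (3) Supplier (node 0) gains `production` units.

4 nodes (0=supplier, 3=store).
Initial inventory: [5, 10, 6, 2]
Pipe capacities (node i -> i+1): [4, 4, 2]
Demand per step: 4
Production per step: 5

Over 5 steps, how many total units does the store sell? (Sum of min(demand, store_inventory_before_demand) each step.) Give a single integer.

Answer: 10

Derivation:
Step 1: sold=2 (running total=2) -> [6 10 8 2]
Step 2: sold=2 (running total=4) -> [7 10 10 2]
Step 3: sold=2 (running total=6) -> [8 10 12 2]
Step 4: sold=2 (running total=8) -> [9 10 14 2]
Step 5: sold=2 (running total=10) -> [10 10 16 2]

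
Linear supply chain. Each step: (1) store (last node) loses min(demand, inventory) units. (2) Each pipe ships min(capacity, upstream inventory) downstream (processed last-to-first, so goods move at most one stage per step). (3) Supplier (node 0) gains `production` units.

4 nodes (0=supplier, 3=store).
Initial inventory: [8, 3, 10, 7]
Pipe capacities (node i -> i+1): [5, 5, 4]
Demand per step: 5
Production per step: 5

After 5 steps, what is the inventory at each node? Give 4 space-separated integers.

Step 1: demand=5,sold=5 ship[2->3]=4 ship[1->2]=3 ship[0->1]=5 prod=5 -> inv=[8 5 9 6]
Step 2: demand=5,sold=5 ship[2->3]=4 ship[1->2]=5 ship[0->1]=5 prod=5 -> inv=[8 5 10 5]
Step 3: demand=5,sold=5 ship[2->3]=4 ship[1->2]=5 ship[0->1]=5 prod=5 -> inv=[8 5 11 4]
Step 4: demand=5,sold=4 ship[2->3]=4 ship[1->2]=5 ship[0->1]=5 prod=5 -> inv=[8 5 12 4]
Step 5: demand=5,sold=4 ship[2->3]=4 ship[1->2]=5 ship[0->1]=5 prod=5 -> inv=[8 5 13 4]

8 5 13 4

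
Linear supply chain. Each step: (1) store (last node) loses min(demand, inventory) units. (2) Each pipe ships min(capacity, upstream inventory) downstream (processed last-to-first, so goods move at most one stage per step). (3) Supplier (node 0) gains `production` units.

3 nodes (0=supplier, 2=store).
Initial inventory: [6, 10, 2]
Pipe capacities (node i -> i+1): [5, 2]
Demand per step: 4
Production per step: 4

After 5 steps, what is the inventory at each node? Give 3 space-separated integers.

Step 1: demand=4,sold=2 ship[1->2]=2 ship[0->1]=5 prod=4 -> inv=[5 13 2]
Step 2: demand=4,sold=2 ship[1->2]=2 ship[0->1]=5 prod=4 -> inv=[4 16 2]
Step 3: demand=4,sold=2 ship[1->2]=2 ship[0->1]=4 prod=4 -> inv=[4 18 2]
Step 4: demand=4,sold=2 ship[1->2]=2 ship[0->1]=4 prod=4 -> inv=[4 20 2]
Step 5: demand=4,sold=2 ship[1->2]=2 ship[0->1]=4 prod=4 -> inv=[4 22 2]

4 22 2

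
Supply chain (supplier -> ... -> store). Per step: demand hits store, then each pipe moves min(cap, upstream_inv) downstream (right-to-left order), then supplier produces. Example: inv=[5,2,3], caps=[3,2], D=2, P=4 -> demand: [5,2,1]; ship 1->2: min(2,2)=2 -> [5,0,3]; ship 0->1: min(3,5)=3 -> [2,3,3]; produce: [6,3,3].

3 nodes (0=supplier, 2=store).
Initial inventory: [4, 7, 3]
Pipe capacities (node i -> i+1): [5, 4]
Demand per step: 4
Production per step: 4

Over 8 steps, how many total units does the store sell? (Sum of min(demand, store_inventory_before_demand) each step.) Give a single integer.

Answer: 31

Derivation:
Step 1: sold=3 (running total=3) -> [4 7 4]
Step 2: sold=4 (running total=7) -> [4 7 4]
Step 3: sold=4 (running total=11) -> [4 7 4]
Step 4: sold=4 (running total=15) -> [4 7 4]
Step 5: sold=4 (running total=19) -> [4 7 4]
Step 6: sold=4 (running total=23) -> [4 7 4]
Step 7: sold=4 (running total=27) -> [4 7 4]
Step 8: sold=4 (running total=31) -> [4 7 4]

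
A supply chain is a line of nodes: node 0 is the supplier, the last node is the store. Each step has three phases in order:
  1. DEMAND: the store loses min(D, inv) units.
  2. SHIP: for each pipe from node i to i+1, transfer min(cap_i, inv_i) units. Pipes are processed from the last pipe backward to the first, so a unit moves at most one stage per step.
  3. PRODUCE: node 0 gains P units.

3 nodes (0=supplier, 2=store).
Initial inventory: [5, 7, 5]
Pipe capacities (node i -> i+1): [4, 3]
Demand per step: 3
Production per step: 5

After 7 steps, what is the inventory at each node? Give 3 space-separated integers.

Step 1: demand=3,sold=3 ship[1->2]=3 ship[0->1]=4 prod=5 -> inv=[6 8 5]
Step 2: demand=3,sold=3 ship[1->2]=3 ship[0->1]=4 prod=5 -> inv=[7 9 5]
Step 3: demand=3,sold=3 ship[1->2]=3 ship[0->1]=4 prod=5 -> inv=[8 10 5]
Step 4: demand=3,sold=3 ship[1->2]=3 ship[0->1]=4 prod=5 -> inv=[9 11 5]
Step 5: demand=3,sold=3 ship[1->2]=3 ship[0->1]=4 prod=5 -> inv=[10 12 5]
Step 6: demand=3,sold=3 ship[1->2]=3 ship[0->1]=4 prod=5 -> inv=[11 13 5]
Step 7: demand=3,sold=3 ship[1->2]=3 ship[0->1]=4 prod=5 -> inv=[12 14 5]

12 14 5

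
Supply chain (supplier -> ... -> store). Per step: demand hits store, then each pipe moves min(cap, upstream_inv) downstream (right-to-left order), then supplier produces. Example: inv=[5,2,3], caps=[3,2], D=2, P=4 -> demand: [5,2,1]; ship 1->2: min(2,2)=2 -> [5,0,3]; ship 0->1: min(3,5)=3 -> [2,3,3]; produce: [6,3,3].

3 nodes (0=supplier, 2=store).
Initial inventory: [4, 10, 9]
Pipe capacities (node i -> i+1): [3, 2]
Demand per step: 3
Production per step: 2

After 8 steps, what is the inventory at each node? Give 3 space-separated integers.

Step 1: demand=3,sold=3 ship[1->2]=2 ship[0->1]=3 prod=2 -> inv=[3 11 8]
Step 2: demand=3,sold=3 ship[1->2]=2 ship[0->1]=3 prod=2 -> inv=[2 12 7]
Step 3: demand=3,sold=3 ship[1->2]=2 ship[0->1]=2 prod=2 -> inv=[2 12 6]
Step 4: demand=3,sold=3 ship[1->2]=2 ship[0->1]=2 prod=2 -> inv=[2 12 5]
Step 5: demand=3,sold=3 ship[1->2]=2 ship[0->1]=2 prod=2 -> inv=[2 12 4]
Step 6: demand=3,sold=3 ship[1->2]=2 ship[0->1]=2 prod=2 -> inv=[2 12 3]
Step 7: demand=3,sold=3 ship[1->2]=2 ship[0->1]=2 prod=2 -> inv=[2 12 2]
Step 8: demand=3,sold=2 ship[1->2]=2 ship[0->1]=2 prod=2 -> inv=[2 12 2]

2 12 2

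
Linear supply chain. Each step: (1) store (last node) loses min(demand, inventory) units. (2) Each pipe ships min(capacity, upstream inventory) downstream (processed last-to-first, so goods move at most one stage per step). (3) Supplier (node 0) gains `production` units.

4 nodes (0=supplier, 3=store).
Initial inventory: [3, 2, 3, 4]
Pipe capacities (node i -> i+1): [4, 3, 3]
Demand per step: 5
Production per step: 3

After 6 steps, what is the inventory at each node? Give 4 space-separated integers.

Step 1: demand=5,sold=4 ship[2->3]=3 ship[1->2]=2 ship[0->1]=3 prod=3 -> inv=[3 3 2 3]
Step 2: demand=5,sold=3 ship[2->3]=2 ship[1->2]=3 ship[0->1]=3 prod=3 -> inv=[3 3 3 2]
Step 3: demand=5,sold=2 ship[2->3]=3 ship[1->2]=3 ship[0->1]=3 prod=3 -> inv=[3 3 3 3]
Step 4: demand=5,sold=3 ship[2->3]=3 ship[1->2]=3 ship[0->1]=3 prod=3 -> inv=[3 3 3 3]
Step 5: demand=5,sold=3 ship[2->3]=3 ship[1->2]=3 ship[0->1]=3 prod=3 -> inv=[3 3 3 3]
Step 6: demand=5,sold=3 ship[2->3]=3 ship[1->2]=3 ship[0->1]=3 prod=3 -> inv=[3 3 3 3]

3 3 3 3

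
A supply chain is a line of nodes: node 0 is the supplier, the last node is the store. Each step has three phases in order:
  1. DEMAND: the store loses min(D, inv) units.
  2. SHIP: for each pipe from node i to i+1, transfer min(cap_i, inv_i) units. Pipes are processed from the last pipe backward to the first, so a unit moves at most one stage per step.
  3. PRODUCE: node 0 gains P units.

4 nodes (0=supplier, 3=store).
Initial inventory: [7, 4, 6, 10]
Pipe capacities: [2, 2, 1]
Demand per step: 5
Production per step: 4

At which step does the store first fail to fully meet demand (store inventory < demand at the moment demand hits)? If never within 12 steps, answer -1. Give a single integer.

Step 1: demand=5,sold=5 ship[2->3]=1 ship[1->2]=2 ship[0->1]=2 prod=4 -> [9 4 7 6]
Step 2: demand=5,sold=5 ship[2->3]=1 ship[1->2]=2 ship[0->1]=2 prod=4 -> [11 4 8 2]
Step 3: demand=5,sold=2 ship[2->3]=1 ship[1->2]=2 ship[0->1]=2 prod=4 -> [13 4 9 1]
Step 4: demand=5,sold=1 ship[2->3]=1 ship[1->2]=2 ship[0->1]=2 prod=4 -> [15 4 10 1]
Step 5: demand=5,sold=1 ship[2->3]=1 ship[1->2]=2 ship[0->1]=2 prod=4 -> [17 4 11 1]
Step 6: demand=5,sold=1 ship[2->3]=1 ship[1->2]=2 ship[0->1]=2 prod=4 -> [19 4 12 1]
Step 7: demand=5,sold=1 ship[2->3]=1 ship[1->2]=2 ship[0->1]=2 prod=4 -> [21 4 13 1]
Step 8: demand=5,sold=1 ship[2->3]=1 ship[1->2]=2 ship[0->1]=2 prod=4 -> [23 4 14 1]
Step 9: demand=5,sold=1 ship[2->3]=1 ship[1->2]=2 ship[0->1]=2 prod=4 -> [25 4 15 1]
Step 10: demand=5,sold=1 ship[2->3]=1 ship[1->2]=2 ship[0->1]=2 prod=4 -> [27 4 16 1]
Step 11: demand=5,sold=1 ship[2->3]=1 ship[1->2]=2 ship[0->1]=2 prod=4 -> [29 4 17 1]
Step 12: demand=5,sold=1 ship[2->3]=1 ship[1->2]=2 ship[0->1]=2 prod=4 -> [31 4 18 1]
First stockout at step 3

3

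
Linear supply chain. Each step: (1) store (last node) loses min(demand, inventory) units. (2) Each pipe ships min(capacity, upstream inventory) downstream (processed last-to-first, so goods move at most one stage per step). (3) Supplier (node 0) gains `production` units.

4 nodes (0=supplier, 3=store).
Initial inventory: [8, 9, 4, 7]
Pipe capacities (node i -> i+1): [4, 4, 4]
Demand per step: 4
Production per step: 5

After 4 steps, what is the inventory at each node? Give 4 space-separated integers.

Step 1: demand=4,sold=4 ship[2->3]=4 ship[1->2]=4 ship[0->1]=4 prod=5 -> inv=[9 9 4 7]
Step 2: demand=4,sold=4 ship[2->3]=4 ship[1->2]=4 ship[0->1]=4 prod=5 -> inv=[10 9 4 7]
Step 3: demand=4,sold=4 ship[2->3]=4 ship[1->2]=4 ship[0->1]=4 prod=5 -> inv=[11 9 4 7]
Step 4: demand=4,sold=4 ship[2->3]=4 ship[1->2]=4 ship[0->1]=4 prod=5 -> inv=[12 9 4 7]

12 9 4 7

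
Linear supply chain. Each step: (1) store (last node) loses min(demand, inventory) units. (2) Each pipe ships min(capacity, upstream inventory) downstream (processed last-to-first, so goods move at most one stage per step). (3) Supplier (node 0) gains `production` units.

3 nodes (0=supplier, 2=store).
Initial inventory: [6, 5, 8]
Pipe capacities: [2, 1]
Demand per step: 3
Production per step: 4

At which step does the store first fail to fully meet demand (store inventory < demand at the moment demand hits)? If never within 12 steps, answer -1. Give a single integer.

Step 1: demand=3,sold=3 ship[1->2]=1 ship[0->1]=2 prod=4 -> [8 6 6]
Step 2: demand=3,sold=3 ship[1->2]=1 ship[0->1]=2 prod=4 -> [10 7 4]
Step 3: demand=3,sold=3 ship[1->2]=1 ship[0->1]=2 prod=4 -> [12 8 2]
Step 4: demand=3,sold=2 ship[1->2]=1 ship[0->1]=2 prod=4 -> [14 9 1]
Step 5: demand=3,sold=1 ship[1->2]=1 ship[0->1]=2 prod=4 -> [16 10 1]
Step 6: demand=3,sold=1 ship[1->2]=1 ship[0->1]=2 prod=4 -> [18 11 1]
Step 7: demand=3,sold=1 ship[1->2]=1 ship[0->1]=2 prod=4 -> [20 12 1]
Step 8: demand=3,sold=1 ship[1->2]=1 ship[0->1]=2 prod=4 -> [22 13 1]
Step 9: demand=3,sold=1 ship[1->2]=1 ship[0->1]=2 prod=4 -> [24 14 1]
Step 10: demand=3,sold=1 ship[1->2]=1 ship[0->1]=2 prod=4 -> [26 15 1]
Step 11: demand=3,sold=1 ship[1->2]=1 ship[0->1]=2 prod=4 -> [28 16 1]
Step 12: demand=3,sold=1 ship[1->2]=1 ship[0->1]=2 prod=4 -> [30 17 1]
First stockout at step 4

4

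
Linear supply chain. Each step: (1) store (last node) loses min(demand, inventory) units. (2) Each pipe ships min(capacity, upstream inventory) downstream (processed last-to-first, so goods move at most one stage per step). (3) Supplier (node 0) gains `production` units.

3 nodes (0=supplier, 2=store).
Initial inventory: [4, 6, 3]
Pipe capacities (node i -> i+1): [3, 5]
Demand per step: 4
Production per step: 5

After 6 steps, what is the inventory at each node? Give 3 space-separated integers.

Step 1: demand=4,sold=3 ship[1->2]=5 ship[0->1]=3 prod=5 -> inv=[6 4 5]
Step 2: demand=4,sold=4 ship[1->2]=4 ship[0->1]=3 prod=5 -> inv=[8 3 5]
Step 3: demand=4,sold=4 ship[1->2]=3 ship[0->1]=3 prod=5 -> inv=[10 3 4]
Step 4: demand=4,sold=4 ship[1->2]=3 ship[0->1]=3 prod=5 -> inv=[12 3 3]
Step 5: demand=4,sold=3 ship[1->2]=3 ship[0->1]=3 prod=5 -> inv=[14 3 3]
Step 6: demand=4,sold=3 ship[1->2]=3 ship[0->1]=3 prod=5 -> inv=[16 3 3]

16 3 3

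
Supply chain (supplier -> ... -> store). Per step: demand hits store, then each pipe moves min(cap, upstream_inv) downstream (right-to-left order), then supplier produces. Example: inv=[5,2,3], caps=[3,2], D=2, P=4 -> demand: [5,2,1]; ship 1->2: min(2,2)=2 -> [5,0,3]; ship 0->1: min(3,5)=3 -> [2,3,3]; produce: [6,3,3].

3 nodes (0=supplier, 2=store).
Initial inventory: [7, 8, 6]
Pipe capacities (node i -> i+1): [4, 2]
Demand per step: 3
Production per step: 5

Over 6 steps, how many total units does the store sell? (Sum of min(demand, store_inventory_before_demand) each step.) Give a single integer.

Step 1: sold=3 (running total=3) -> [8 10 5]
Step 2: sold=3 (running total=6) -> [9 12 4]
Step 3: sold=3 (running total=9) -> [10 14 3]
Step 4: sold=3 (running total=12) -> [11 16 2]
Step 5: sold=2 (running total=14) -> [12 18 2]
Step 6: sold=2 (running total=16) -> [13 20 2]

Answer: 16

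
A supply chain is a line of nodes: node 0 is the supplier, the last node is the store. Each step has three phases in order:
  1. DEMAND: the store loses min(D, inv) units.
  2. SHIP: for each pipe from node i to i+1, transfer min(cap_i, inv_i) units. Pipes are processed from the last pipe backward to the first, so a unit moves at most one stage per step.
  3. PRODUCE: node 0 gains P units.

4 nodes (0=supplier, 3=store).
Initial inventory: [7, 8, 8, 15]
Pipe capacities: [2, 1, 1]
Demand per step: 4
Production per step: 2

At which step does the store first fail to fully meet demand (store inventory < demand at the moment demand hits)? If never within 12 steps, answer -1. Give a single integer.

Step 1: demand=4,sold=4 ship[2->3]=1 ship[1->2]=1 ship[0->1]=2 prod=2 -> [7 9 8 12]
Step 2: demand=4,sold=4 ship[2->3]=1 ship[1->2]=1 ship[0->1]=2 prod=2 -> [7 10 8 9]
Step 3: demand=4,sold=4 ship[2->3]=1 ship[1->2]=1 ship[0->1]=2 prod=2 -> [7 11 8 6]
Step 4: demand=4,sold=4 ship[2->3]=1 ship[1->2]=1 ship[0->1]=2 prod=2 -> [7 12 8 3]
Step 5: demand=4,sold=3 ship[2->3]=1 ship[1->2]=1 ship[0->1]=2 prod=2 -> [7 13 8 1]
Step 6: demand=4,sold=1 ship[2->3]=1 ship[1->2]=1 ship[0->1]=2 prod=2 -> [7 14 8 1]
Step 7: demand=4,sold=1 ship[2->3]=1 ship[1->2]=1 ship[0->1]=2 prod=2 -> [7 15 8 1]
Step 8: demand=4,sold=1 ship[2->3]=1 ship[1->2]=1 ship[0->1]=2 prod=2 -> [7 16 8 1]
Step 9: demand=4,sold=1 ship[2->3]=1 ship[1->2]=1 ship[0->1]=2 prod=2 -> [7 17 8 1]
Step 10: demand=4,sold=1 ship[2->3]=1 ship[1->2]=1 ship[0->1]=2 prod=2 -> [7 18 8 1]
Step 11: demand=4,sold=1 ship[2->3]=1 ship[1->2]=1 ship[0->1]=2 prod=2 -> [7 19 8 1]
Step 12: demand=4,sold=1 ship[2->3]=1 ship[1->2]=1 ship[0->1]=2 prod=2 -> [7 20 8 1]
First stockout at step 5

5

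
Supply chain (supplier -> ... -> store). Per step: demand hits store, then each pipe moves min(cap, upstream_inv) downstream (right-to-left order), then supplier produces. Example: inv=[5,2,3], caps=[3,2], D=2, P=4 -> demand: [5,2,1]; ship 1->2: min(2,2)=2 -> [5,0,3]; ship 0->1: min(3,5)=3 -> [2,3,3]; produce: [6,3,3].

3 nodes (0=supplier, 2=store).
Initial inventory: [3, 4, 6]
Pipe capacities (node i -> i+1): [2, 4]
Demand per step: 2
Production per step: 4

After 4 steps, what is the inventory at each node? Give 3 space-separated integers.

Step 1: demand=2,sold=2 ship[1->2]=4 ship[0->1]=2 prod=4 -> inv=[5 2 8]
Step 2: demand=2,sold=2 ship[1->2]=2 ship[0->1]=2 prod=4 -> inv=[7 2 8]
Step 3: demand=2,sold=2 ship[1->2]=2 ship[0->1]=2 prod=4 -> inv=[9 2 8]
Step 4: demand=2,sold=2 ship[1->2]=2 ship[0->1]=2 prod=4 -> inv=[11 2 8]

11 2 8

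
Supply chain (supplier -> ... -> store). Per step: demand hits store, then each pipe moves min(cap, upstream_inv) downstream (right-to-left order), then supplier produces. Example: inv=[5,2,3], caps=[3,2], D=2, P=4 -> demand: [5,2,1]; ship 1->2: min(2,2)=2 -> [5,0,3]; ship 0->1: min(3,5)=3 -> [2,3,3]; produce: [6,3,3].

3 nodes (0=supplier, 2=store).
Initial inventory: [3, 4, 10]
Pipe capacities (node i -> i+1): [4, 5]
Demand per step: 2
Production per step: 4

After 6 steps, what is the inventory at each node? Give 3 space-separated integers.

Step 1: demand=2,sold=2 ship[1->2]=4 ship[0->1]=3 prod=4 -> inv=[4 3 12]
Step 2: demand=2,sold=2 ship[1->2]=3 ship[0->1]=4 prod=4 -> inv=[4 4 13]
Step 3: demand=2,sold=2 ship[1->2]=4 ship[0->1]=4 prod=4 -> inv=[4 4 15]
Step 4: demand=2,sold=2 ship[1->2]=4 ship[0->1]=4 prod=4 -> inv=[4 4 17]
Step 5: demand=2,sold=2 ship[1->2]=4 ship[0->1]=4 prod=4 -> inv=[4 4 19]
Step 6: demand=2,sold=2 ship[1->2]=4 ship[0->1]=4 prod=4 -> inv=[4 4 21]

4 4 21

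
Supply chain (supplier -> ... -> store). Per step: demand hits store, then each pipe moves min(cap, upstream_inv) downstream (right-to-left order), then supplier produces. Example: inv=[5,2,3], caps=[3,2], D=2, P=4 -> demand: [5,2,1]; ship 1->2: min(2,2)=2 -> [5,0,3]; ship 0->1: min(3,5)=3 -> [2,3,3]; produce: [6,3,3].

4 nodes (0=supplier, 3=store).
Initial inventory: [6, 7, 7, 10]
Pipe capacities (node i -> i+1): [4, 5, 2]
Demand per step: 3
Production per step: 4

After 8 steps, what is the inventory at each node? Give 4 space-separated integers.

Step 1: demand=3,sold=3 ship[2->3]=2 ship[1->2]=5 ship[0->1]=4 prod=4 -> inv=[6 6 10 9]
Step 2: demand=3,sold=3 ship[2->3]=2 ship[1->2]=5 ship[0->1]=4 prod=4 -> inv=[6 5 13 8]
Step 3: demand=3,sold=3 ship[2->3]=2 ship[1->2]=5 ship[0->1]=4 prod=4 -> inv=[6 4 16 7]
Step 4: demand=3,sold=3 ship[2->3]=2 ship[1->2]=4 ship[0->1]=4 prod=4 -> inv=[6 4 18 6]
Step 5: demand=3,sold=3 ship[2->3]=2 ship[1->2]=4 ship[0->1]=4 prod=4 -> inv=[6 4 20 5]
Step 6: demand=3,sold=3 ship[2->3]=2 ship[1->2]=4 ship[0->1]=4 prod=4 -> inv=[6 4 22 4]
Step 7: demand=3,sold=3 ship[2->3]=2 ship[1->2]=4 ship[0->1]=4 prod=4 -> inv=[6 4 24 3]
Step 8: demand=3,sold=3 ship[2->3]=2 ship[1->2]=4 ship[0->1]=4 prod=4 -> inv=[6 4 26 2]

6 4 26 2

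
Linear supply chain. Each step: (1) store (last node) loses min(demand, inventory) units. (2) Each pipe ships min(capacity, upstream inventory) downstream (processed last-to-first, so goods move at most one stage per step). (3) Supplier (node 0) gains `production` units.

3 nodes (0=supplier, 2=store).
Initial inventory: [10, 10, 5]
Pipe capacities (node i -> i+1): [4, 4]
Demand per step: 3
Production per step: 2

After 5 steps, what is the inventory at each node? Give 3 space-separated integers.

Step 1: demand=3,sold=3 ship[1->2]=4 ship[0->1]=4 prod=2 -> inv=[8 10 6]
Step 2: demand=3,sold=3 ship[1->2]=4 ship[0->1]=4 prod=2 -> inv=[6 10 7]
Step 3: demand=3,sold=3 ship[1->2]=4 ship[0->1]=4 prod=2 -> inv=[4 10 8]
Step 4: demand=3,sold=3 ship[1->2]=4 ship[0->1]=4 prod=2 -> inv=[2 10 9]
Step 5: demand=3,sold=3 ship[1->2]=4 ship[0->1]=2 prod=2 -> inv=[2 8 10]

2 8 10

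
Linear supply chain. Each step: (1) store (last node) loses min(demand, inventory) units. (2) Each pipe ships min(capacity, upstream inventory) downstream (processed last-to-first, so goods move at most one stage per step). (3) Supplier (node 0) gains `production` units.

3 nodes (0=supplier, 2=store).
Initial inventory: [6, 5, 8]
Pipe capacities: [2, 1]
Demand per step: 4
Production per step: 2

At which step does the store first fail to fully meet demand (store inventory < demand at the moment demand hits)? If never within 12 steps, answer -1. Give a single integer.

Step 1: demand=4,sold=4 ship[1->2]=1 ship[0->1]=2 prod=2 -> [6 6 5]
Step 2: demand=4,sold=4 ship[1->2]=1 ship[0->1]=2 prod=2 -> [6 7 2]
Step 3: demand=4,sold=2 ship[1->2]=1 ship[0->1]=2 prod=2 -> [6 8 1]
Step 4: demand=4,sold=1 ship[1->2]=1 ship[0->1]=2 prod=2 -> [6 9 1]
Step 5: demand=4,sold=1 ship[1->2]=1 ship[0->1]=2 prod=2 -> [6 10 1]
Step 6: demand=4,sold=1 ship[1->2]=1 ship[0->1]=2 prod=2 -> [6 11 1]
Step 7: demand=4,sold=1 ship[1->2]=1 ship[0->1]=2 prod=2 -> [6 12 1]
Step 8: demand=4,sold=1 ship[1->2]=1 ship[0->1]=2 prod=2 -> [6 13 1]
Step 9: demand=4,sold=1 ship[1->2]=1 ship[0->1]=2 prod=2 -> [6 14 1]
Step 10: demand=4,sold=1 ship[1->2]=1 ship[0->1]=2 prod=2 -> [6 15 1]
Step 11: demand=4,sold=1 ship[1->2]=1 ship[0->1]=2 prod=2 -> [6 16 1]
Step 12: demand=4,sold=1 ship[1->2]=1 ship[0->1]=2 prod=2 -> [6 17 1]
First stockout at step 3

3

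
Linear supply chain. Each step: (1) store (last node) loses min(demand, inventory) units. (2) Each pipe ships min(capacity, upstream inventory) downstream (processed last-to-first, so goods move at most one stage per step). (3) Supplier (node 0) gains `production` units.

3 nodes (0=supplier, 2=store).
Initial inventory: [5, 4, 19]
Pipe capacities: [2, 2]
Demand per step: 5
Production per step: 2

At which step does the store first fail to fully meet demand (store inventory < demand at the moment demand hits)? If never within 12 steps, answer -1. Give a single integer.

Step 1: demand=5,sold=5 ship[1->2]=2 ship[0->1]=2 prod=2 -> [5 4 16]
Step 2: demand=5,sold=5 ship[1->2]=2 ship[0->1]=2 prod=2 -> [5 4 13]
Step 3: demand=5,sold=5 ship[1->2]=2 ship[0->1]=2 prod=2 -> [5 4 10]
Step 4: demand=5,sold=5 ship[1->2]=2 ship[0->1]=2 prod=2 -> [5 4 7]
Step 5: demand=5,sold=5 ship[1->2]=2 ship[0->1]=2 prod=2 -> [5 4 4]
Step 6: demand=5,sold=4 ship[1->2]=2 ship[0->1]=2 prod=2 -> [5 4 2]
Step 7: demand=5,sold=2 ship[1->2]=2 ship[0->1]=2 prod=2 -> [5 4 2]
Step 8: demand=5,sold=2 ship[1->2]=2 ship[0->1]=2 prod=2 -> [5 4 2]
Step 9: demand=5,sold=2 ship[1->2]=2 ship[0->1]=2 prod=2 -> [5 4 2]
Step 10: demand=5,sold=2 ship[1->2]=2 ship[0->1]=2 prod=2 -> [5 4 2]
Step 11: demand=5,sold=2 ship[1->2]=2 ship[0->1]=2 prod=2 -> [5 4 2]
Step 12: demand=5,sold=2 ship[1->2]=2 ship[0->1]=2 prod=2 -> [5 4 2]
First stockout at step 6

6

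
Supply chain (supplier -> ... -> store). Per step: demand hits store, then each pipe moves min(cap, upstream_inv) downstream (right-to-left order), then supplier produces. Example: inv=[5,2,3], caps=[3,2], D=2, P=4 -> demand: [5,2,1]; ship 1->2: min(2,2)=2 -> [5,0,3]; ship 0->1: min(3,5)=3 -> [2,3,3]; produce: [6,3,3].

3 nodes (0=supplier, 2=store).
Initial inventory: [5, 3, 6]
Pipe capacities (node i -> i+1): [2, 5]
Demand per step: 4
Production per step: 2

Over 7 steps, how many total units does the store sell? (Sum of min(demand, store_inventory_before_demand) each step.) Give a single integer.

Answer: 19

Derivation:
Step 1: sold=4 (running total=4) -> [5 2 5]
Step 2: sold=4 (running total=8) -> [5 2 3]
Step 3: sold=3 (running total=11) -> [5 2 2]
Step 4: sold=2 (running total=13) -> [5 2 2]
Step 5: sold=2 (running total=15) -> [5 2 2]
Step 6: sold=2 (running total=17) -> [5 2 2]
Step 7: sold=2 (running total=19) -> [5 2 2]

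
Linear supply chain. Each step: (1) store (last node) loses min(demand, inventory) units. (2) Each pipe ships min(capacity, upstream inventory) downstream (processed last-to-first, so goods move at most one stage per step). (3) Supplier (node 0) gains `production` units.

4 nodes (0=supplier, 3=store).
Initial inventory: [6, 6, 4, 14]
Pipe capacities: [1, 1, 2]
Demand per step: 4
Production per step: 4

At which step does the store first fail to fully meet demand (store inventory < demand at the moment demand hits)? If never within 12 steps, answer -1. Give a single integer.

Step 1: demand=4,sold=4 ship[2->3]=2 ship[1->2]=1 ship[0->1]=1 prod=4 -> [9 6 3 12]
Step 2: demand=4,sold=4 ship[2->3]=2 ship[1->2]=1 ship[0->1]=1 prod=4 -> [12 6 2 10]
Step 3: demand=4,sold=4 ship[2->3]=2 ship[1->2]=1 ship[0->1]=1 prod=4 -> [15 6 1 8]
Step 4: demand=4,sold=4 ship[2->3]=1 ship[1->2]=1 ship[0->1]=1 prod=4 -> [18 6 1 5]
Step 5: demand=4,sold=4 ship[2->3]=1 ship[1->2]=1 ship[0->1]=1 prod=4 -> [21 6 1 2]
Step 6: demand=4,sold=2 ship[2->3]=1 ship[1->2]=1 ship[0->1]=1 prod=4 -> [24 6 1 1]
Step 7: demand=4,sold=1 ship[2->3]=1 ship[1->2]=1 ship[0->1]=1 prod=4 -> [27 6 1 1]
Step 8: demand=4,sold=1 ship[2->3]=1 ship[1->2]=1 ship[0->1]=1 prod=4 -> [30 6 1 1]
Step 9: demand=4,sold=1 ship[2->3]=1 ship[1->2]=1 ship[0->1]=1 prod=4 -> [33 6 1 1]
Step 10: demand=4,sold=1 ship[2->3]=1 ship[1->2]=1 ship[0->1]=1 prod=4 -> [36 6 1 1]
Step 11: demand=4,sold=1 ship[2->3]=1 ship[1->2]=1 ship[0->1]=1 prod=4 -> [39 6 1 1]
Step 12: demand=4,sold=1 ship[2->3]=1 ship[1->2]=1 ship[0->1]=1 prod=4 -> [42 6 1 1]
First stockout at step 6

6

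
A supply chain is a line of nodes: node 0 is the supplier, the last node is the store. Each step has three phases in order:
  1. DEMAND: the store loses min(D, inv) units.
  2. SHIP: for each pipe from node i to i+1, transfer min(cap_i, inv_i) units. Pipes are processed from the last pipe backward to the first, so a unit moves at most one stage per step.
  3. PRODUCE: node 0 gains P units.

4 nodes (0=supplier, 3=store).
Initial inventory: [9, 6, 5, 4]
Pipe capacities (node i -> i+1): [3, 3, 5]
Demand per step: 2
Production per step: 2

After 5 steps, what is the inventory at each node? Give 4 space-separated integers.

Step 1: demand=2,sold=2 ship[2->3]=5 ship[1->2]=3 ship[0->1]=3 prod=2 -> inv=[8 6 3 7]
Step 2: demand=2,sold=2 ship[2->3]=3 ship[1->2]=3 ship[0->1]=3 prod=2 -> inv=[7 6 3 8]
Step 3: demand=2,sold=2 ship[2->3]=3 ship[1->2]=3 ship[0->1]=3 prod=2 -> inv=[6 6 3 9]
Step 4: demand=2,sold=2 ship[2->3]=3 ship[1->2]=3 ship[0->1]=3 prod=2 -> inv=[5 6 3 10]
Step 5: demand=2,sold=2 ship[2->3]=3 ship[1->2]=3 ship[0->1]=3 prod=2 -> inv=[4 6 3 11]

4 6 3 11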